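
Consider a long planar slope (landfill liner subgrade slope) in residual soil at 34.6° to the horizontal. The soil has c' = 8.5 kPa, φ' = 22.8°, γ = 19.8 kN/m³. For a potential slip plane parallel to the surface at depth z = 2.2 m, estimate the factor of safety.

For an infinite slope with a slip plane parallel to the surface (no pore pressure): FS = [c' + γz cos²β tanφ'] / [γz sinβ cosβ].
γz = 19.8·2.2 = 43.56 kN/m²
Numerator = 8.5 + 43.56·cos²34.6°·tan22.8° = 8.5 + 43.56·0.6776·0.4204 = 20.907 kPa
Denominator = 43.56·sin34.6°·cos34.6° = 43.56·0.5678·0.8231 = 20.361 kPa
FS = 20.907 / 20.361 = 1.027

FS = 1.03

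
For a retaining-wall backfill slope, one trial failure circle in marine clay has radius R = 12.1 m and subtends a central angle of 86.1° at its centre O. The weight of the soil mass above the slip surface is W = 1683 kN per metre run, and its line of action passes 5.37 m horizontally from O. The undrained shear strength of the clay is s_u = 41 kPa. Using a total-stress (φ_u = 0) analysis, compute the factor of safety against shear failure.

Taking moments about the centre O, the resisting moment is provided by the undrained shear strength acting along the arc:
Arc length L_a = R·θ = 12.1·(86.1°·π/180) = 12.1·1.5027 = 18.18 m
M_R = s_u·L_a·R = 41·18.18·12.1 = 9020.6 kN·m/m
M_D = W·d = 1683·5.37 = 9037.7 kN·m/m
FS = M_R / M_D = 9020.6 / 9037.7 = 0.998

FS = 1.00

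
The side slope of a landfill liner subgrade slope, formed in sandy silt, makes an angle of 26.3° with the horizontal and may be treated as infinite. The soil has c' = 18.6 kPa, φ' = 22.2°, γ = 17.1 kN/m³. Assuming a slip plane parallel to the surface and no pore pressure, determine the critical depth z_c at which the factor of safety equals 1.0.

z_c = 15.71 m

Setting FS = 1.00 in FS = [c' + γz cos²β tanφ'] / [γz sinβ cosβ] and solving for z:
z = c' / [γ cosβ (FS·sinβ − cosβ·tanφ')]
  = 18.6 / [17.1·cos26.3°·(1.00·sin26.3° − cos26.3°·tan22.2°)]
  = 18.6 / [17.1·0.8965·(1.00·0.4431 − 0.8965·0.4081)]
  = 18.6 / 1.1838 = 15.712 m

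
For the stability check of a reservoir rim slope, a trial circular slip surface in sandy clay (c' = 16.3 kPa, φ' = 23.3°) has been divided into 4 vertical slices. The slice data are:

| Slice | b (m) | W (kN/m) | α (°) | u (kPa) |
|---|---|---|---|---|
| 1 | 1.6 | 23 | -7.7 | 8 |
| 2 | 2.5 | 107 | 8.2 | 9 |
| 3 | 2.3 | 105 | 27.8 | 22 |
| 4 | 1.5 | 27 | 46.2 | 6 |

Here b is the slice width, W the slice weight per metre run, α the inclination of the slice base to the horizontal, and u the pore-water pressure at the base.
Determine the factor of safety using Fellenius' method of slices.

Ordinary method of slices: FS = Σ[c'·Δl_i + (W_i cosα_i − u_i·Δl_i)·tanφ'] / Σ W_i sinα_i, with Δl_i = b_i / cosα_i.
Slice 1: Δl = 1.6/cos(-7.7°) = 1.615 m; N'_1 = 23·cos(-7.7°) − 8·1.615 = 9.9; c'Δl = 26.32; W sinα = -3.1
Slice 2: Δl = 2.5/cos8.2° = 2.526 m; N'_2 = 107·cos8.2° − 9·2.526 = 83.2; c'Δl = 41.17; W sinα = 15.3
Slice 3: Δl = 2.3/cos27.8° = 2.600 m; N'_3 = 105·cos27.8° − 22·2.600 = 35.7; c'Δl = 42.38; W sinα = 49.0
Slice 4: Δl = 1.5/cos46.2° = 2.167 m; N'_4 = 27·cos46.2° − 6·2.167 = 5.7; c'Δl = 35.33; W sinα = 19.5
Σc'Δl = 145.2 kN/m; ΣN' = 134.4 kN/m; ΣW sinα = 80.6 kN/m
Resisting = 145.2 + 134.4·tan23.3° = 145.2 + 57.9 = 203.1 kN/m
FS = 203.1 / 80.6 = 2.518

FS = 2.52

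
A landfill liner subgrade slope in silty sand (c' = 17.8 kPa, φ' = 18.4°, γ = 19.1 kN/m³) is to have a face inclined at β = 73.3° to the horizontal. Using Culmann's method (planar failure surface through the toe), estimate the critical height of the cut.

H_c = 7.97 m

Culmann's analysis gives the critical failure plane at α_cr = (β + φ')/2 = (73.3 + 18.4)/2 = 45.8°, and the critical height
H_c = (4c'/γ) · sinβ cosφ' / [1 − cos(β − φ')]
    = (4·17.8/19.1) · sin73.3°·cos18.4° / [1 − cos(54.9°)]
    = 3.728 · 0.9578·0.9489 / [1 − 0.5750]
    = 3.728 · 0.9089 / 0.4250
    = 7.97 m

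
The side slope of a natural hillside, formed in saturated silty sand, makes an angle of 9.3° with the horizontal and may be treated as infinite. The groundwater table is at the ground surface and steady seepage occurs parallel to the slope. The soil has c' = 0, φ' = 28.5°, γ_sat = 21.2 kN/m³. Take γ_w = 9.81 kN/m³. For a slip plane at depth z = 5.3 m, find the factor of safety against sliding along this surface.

FS = 1.78

With seepage parallel to the slope and the water table at the surface, the effective normal stress on the slip plane uses the buoyant unit weight γ' = γ_sat − γ_w while the driving shear stress uses γ_sat:
FS = [c' + γ' z cos²β tanφ'] / [γ_sat z sinβ cosβ]
(For c' = 0 this reduces to FS = (γ'/γ_sat)·tanφ'/tanβ.)
γ' = 21.2 − 9.81 = 11.39 kN/m³
Numerator = 0.0 + 11.39·5.3·cos²9.3°·tan28.5° = 0.0 + 11.39·5.3·0.9739·0.5430 = 31.921 kPa
Denominator = 21.2·5.3·sin9.3°·cos9.3° = 21.2·5.3·0.1616·0.9869 = 17.919 kPa
FS = 31.921 / 17.919 = 1.781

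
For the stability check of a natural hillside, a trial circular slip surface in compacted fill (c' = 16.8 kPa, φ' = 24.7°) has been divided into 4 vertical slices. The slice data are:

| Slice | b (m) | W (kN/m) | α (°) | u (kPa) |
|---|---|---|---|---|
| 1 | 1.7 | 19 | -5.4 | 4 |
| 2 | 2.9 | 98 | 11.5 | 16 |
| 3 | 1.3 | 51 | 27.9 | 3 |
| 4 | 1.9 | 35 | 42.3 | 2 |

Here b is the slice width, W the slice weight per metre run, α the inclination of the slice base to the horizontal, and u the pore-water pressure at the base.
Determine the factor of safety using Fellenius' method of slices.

FS = 3.11

Ordinary method of slices: FS = Σ[c'·Δl_i + (W_i cosα_i − u_i·Δl_i)·tanφ'] / Σ W_i sinα_i, with Δl_i = b_i / cosα_i.
Slice 1: Δl = 1.7/cos(-5.4°) = 1.708 m; N'_1 = 19·cos(-5.4°) − 4·1.708 = 12.1; c'Δl = 28.69; W sinα = -1.8
Slice 2: Δl = 2.9/cos11.5° = 2.959 m; N'_2 = 98·cos11.5° − 16·2.959 = 48.7; c'Δl = 49.72; W sinα = 19.5
Slice 3: Δl = 1.3/cos27.9° = 1.471 m; N'_3 = 51·cos27.9° − 3·1.471 = 40.7; c'Δl = 24.71; W sinα = 23.9
Slice 4: Δl = 1.9/cos42.3° = 2.569 m; N'_4 = 35·cos42.3° − 2·2.569 = 20.7; c'Δl = 43.16; W sinα = 23.6
Σc'Δl = 146.3 kN/m; ΣN' = 122.2 kN/m; ΣW sinα = 65.2 kN/m
Resisting = 146.3 + 122.2·tan24.7° = 146.3 + 56.2 = 202.5 kN/m
FS = 202.5 / 65.2 = 3.107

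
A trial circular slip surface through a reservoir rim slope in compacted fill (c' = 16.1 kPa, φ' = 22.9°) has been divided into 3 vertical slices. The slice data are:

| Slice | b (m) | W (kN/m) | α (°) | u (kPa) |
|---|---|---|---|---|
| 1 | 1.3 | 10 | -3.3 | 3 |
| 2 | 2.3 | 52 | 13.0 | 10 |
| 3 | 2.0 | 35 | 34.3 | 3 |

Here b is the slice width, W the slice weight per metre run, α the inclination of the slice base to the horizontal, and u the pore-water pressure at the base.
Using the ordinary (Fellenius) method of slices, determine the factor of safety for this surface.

FS = 3.93

Ordinary method of slices: FS = Σ[c'·Δl_i + (W_i cosα_i − u_i·Δl_i)·tanφ'] / Σ W_i sinα_i, with Δl_i = b_i / cosα_i.
Slice 1: Δl = 1.3/cos(-3.3°) = 1.302 m; N'_1 = 10·cos(-3.3°) − 3·1.302 = 6.1; c'Δl = 20.96; W sinα = -0.6
Slice 2: Δl = 2.3/cos13.0° = 2.360 m; N'_2 = 52·cos13.0° − 10·2.360 = 27.1; c'Δl = 38.00; W sinα = 11.7
Slice 3: Δl = 2.0/cos34.3° = 2.421 m; N'_3 = 35·cos34.3° − 3·2.421 = 21.7; c'Δl = 38.98; W sinα = 19.7
Σc'Δl = 97.9 kN/m; ΣN' = 54.8 kN/m; ΣW sinα = 30.8 kN/m
Resisting = 97.9 + 54.8·tan22.9° = 97.9 + 23.1 = 121.1 kN/m
FS = 121.1 / 30.8 = 3.926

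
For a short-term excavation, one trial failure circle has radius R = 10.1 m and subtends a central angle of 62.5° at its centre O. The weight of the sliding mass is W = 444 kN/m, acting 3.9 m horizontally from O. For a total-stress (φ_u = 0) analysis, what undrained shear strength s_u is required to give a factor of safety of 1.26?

FS = s_u·L_a·R / (W·d), so s_u = FS·W·d / (L_a·R).
Arc length L_a = R·θ = 10.1·(62.5°·π/180) = 10.1·1.0908 = 11.02 m
s_u = 1.26·444·3.9 / (11.02·10.1) = 2181.8 / 111.28 = 19.61 kPa

s_u = 19.6 kPa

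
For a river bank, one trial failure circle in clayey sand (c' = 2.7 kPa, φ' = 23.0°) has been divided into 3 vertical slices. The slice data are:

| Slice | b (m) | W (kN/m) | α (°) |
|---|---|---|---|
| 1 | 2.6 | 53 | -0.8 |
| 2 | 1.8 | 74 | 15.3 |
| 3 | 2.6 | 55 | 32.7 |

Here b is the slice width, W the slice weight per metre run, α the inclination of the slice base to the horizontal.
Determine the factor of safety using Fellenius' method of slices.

Ordinary method of slices: FS = Σ[c'·Δl_i + (W_i cosα_i)·tanφ'] / Σ W_i sinα_i, with Δl_i = b_i / cosα_i.
Slice 1: Δl = 2.6/cos(-0.8°) = 2.600 m; N'_1 = 53·cos(-0.8°) = 53.0; c'Δl = 7.02; W sinα = -0.7
Slice 2: Δl = 1.8/cos15.3° = 1.866 m; N'_2 = 74·cos15.3° = 71.4; c'Δl = 5.04; W sinα = 19.5
Slice 3: Δl = 2.6/cos32.7° = 3.090 m; N'_3 = 55·cos32.7° = 46.3; c'Δl = 8.34; W sinα = 29.7
Σc'Δl = 20.4 kN/m; ΣN' = 170.7 kN/m; ΣW sinα = 48.5 kN/m
Resisting = 20.4 + 170.7·tan23.0° = 20.4 + 72.4 = 92.8 kN/m
FS = 92.8 / 48.5 = 1.914

FS = 1.91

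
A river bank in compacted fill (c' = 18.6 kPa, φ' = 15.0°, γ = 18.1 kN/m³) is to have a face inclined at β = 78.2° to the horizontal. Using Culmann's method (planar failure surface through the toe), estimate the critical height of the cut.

Culmann's analysis gives the critical failure plane at α_cr = (β + φ')/2 = (78.2 + 15.0)/2 = 46.6°, and the critical height
H_c = (4c'/γ) · sinβ cosφ' / [1 − cos(β − φ')]
    = (4·18.6/18.1) · sin78.2°·cos15.0° / [1 − cos(63.2°)]
    = 4.110 · 0.9789·0.9659 / [1 − 0.4509]
    = 4.110 · 0.9455 / 0.5491
    = 7.08 m

H_c = 7.08 m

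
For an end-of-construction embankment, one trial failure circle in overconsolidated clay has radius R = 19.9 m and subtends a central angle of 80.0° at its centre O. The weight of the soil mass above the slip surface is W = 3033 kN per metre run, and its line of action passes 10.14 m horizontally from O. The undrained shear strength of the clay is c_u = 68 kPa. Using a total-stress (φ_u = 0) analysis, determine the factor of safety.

Taking moments about the centre O, the resisting moment is provided by the undrained shear strength acting along the arc:
Arc length L_a = R·θ = 19.9·(80.0°·π/180) = 19.9·1.3963 = 27.79 m
M_R = c_u·L_a·R = 68·27.79·19.9 = 37599.5 kN·m/m
M_D = W·d = 3033·10.14 = 30754.6 kN·m/m
FS = M_R / M_D = 37599.5 / 30754.6 = 1.223

FS = 1.22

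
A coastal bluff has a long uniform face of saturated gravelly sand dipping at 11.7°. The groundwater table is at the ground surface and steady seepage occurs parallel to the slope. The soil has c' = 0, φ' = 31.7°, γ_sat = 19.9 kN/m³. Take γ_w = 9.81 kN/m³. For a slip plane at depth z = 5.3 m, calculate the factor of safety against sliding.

FS = 1.51

With seepage parallel to the slope and the water table at the surface, the effective normal stress on the slip plane uses the buoyant unit weight γ' = γ_sat − γ_w while the driving shear stress uses γ_sat:
FS = [c' + γ' z cos²β tanφ'] / [γ_sat z sinβ cosβ]
(For c' = 0 this reduces to FS = (γ'/γ_sat)·tanφ'/tanβ.)
γ' = 19.9 − 9.81 = 10.09 kN/m³
Numerator = 0.0 + 10.09·5.3·cos²11.7°·tan31.7° = 0.0 + 10.09·5.3·0.9589·0.6176 = 31.670 kPa
Denominator = 19.9·5.3·sin11.7°·cos11.7° = 19.9·5.3·0.2028·0.9792 = 20.944 kPa
FS = 31.670 / 20.944 = 1.512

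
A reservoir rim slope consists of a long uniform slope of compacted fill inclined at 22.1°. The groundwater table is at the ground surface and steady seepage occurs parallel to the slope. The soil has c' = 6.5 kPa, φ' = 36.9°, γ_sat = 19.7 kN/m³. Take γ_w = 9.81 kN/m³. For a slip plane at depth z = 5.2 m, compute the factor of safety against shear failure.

FS = 1.11

With seepage parallel to the slope and the water table at the surface, the effective normal stress on the slip plane uses the buoyant unit weight γ' = γ_sat − γ_w while the driving shear stress uses γ_sat:
FS = [c' + γ' z cos²β tanφ'] / [γ_sat z sinβ cosβ]
γ' = 19.7 − 9.81 = 9.89 kN/m³
Numerator = 6.5 + 9.89·5.2·cos²22.1°·tan36.9° = 6.5 + 9.89·5.2·0.8585·0.7508 = 39.648 kPa
Denominator = 19.7·5.2·sin22.1°·cos22.1° = 19.7·5.2·0.3762·0.9265 = 35.709 kPa
FS = 39.648 / 35.709 = 1.110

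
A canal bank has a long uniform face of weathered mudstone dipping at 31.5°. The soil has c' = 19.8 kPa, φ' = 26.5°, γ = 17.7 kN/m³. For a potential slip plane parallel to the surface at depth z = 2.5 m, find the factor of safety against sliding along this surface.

For an infinite slope with a slip plane parallel to the surface (no pore pressure): FS = [c' + γz cos²β tanφ'] / [γz sinβ cosβ].
γz = 17.7·2.5 = 44.25 kN/m²
Numerator = 19.8 + 44.25·cos²31.5°·tan26.5° = 19.8 + 44.25·0.7270·0.4986 = 35.839 kPa
Denominator = 44.25·sin31.5°·cos31.5° = 44.25·0.5225·0.8526 = 19.714 kPa
FS = 35.839 / 19.714 = 1.818

FS = 1.82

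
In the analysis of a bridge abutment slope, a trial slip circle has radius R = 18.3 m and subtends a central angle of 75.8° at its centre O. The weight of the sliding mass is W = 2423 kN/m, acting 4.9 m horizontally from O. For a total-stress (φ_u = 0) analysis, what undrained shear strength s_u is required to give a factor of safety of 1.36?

FS = s_u·L_a·R / (W·d), so s_u = FS·W·d / (L_a·R).
Arc length L_a = R·θ = 18.3·(75.8°·π/180) = 18.3·1.3230 = 24.21 m
s_u = 1.36·2423·4.9 / (24.21·18.3) = 16146.9 / 443.05 = 36.45 kPa

s_u = 36.4 kPa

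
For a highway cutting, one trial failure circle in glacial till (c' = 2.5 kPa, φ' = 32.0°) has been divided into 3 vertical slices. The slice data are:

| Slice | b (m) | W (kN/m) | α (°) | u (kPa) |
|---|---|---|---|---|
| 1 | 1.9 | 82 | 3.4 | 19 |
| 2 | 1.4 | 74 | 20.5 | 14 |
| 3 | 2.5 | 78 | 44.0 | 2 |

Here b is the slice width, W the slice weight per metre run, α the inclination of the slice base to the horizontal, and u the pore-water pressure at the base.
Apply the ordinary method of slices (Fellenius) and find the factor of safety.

Ordinary method of slices: FS = Σ[c'·Δl_i + (W_i cosα_i − u_i·Δl_i)·tanφ'] / Σ W_i sinα_i, with Δl_i = b_i / cosα_i.
Slice 1: Δl = 1.9/cos3.4° = 1.903 m; N'_1 = 82·cos3.4° − 19·1.903 = 45.7; c'Δl = 4.76; W sinα = 4.9
Slice 2: Δl = 1.4/cos20.5° = 1.495 m; N'_2 = 74·cos20.5° − 14·1.495 = 48.4; c'Δl = 3.74; W sinα = 25.9
Slice 3: Δl = 2.5/cos44.0° = 3.475 m; N'_3 = 78·cos44.0° − 2·3.475 = 49.2; c'Δl = 8.69; W sinα = 54.2
Σc'Δl = 17.2 kN/m; ΣN' = 143.2 kN/m; ΣW sinα = 85.0 kN/m
Resisting = 17.2 + 143.2·tan32.0° = 17.2 + 89.5 = 106.7 kN/m
FS = 106.7 / 85.0 = 1.256

FS = 1.26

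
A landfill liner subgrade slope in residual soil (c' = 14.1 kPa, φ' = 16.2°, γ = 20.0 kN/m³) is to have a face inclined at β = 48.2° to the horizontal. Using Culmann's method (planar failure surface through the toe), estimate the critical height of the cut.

H_c = 13.29 m

Culmann's analysis gives the critical failure plane at α_cr = (β + φ')/2 = (48.2 + 16.2)/2 = 32.2°, and the critical height
H_c = (4c'/γ) · sinβ cosφ' / [1 − cos(β − φ')]
    = (4·14.1/20.0) · sin48.2°·cos16.2° / [1 − cos(32.0°)]
    = 2.820 · 0.7455·0.9603 / [1 − 0.8480]
    = 2.820 · 0.7159 / 0.1520
    = 13.29 m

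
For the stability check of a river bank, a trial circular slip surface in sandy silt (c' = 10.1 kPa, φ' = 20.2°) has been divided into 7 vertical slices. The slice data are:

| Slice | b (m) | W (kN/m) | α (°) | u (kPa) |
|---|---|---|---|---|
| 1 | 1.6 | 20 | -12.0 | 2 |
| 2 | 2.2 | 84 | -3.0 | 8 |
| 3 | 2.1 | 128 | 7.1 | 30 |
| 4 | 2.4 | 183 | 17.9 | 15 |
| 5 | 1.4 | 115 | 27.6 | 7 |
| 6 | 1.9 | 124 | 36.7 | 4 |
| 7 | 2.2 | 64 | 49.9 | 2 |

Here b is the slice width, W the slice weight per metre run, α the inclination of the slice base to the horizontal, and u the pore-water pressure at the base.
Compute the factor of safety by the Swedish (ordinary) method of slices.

FS = 1.43

Ordinary method of slices: FS = Σ[c'·Δl_i + (W_i cosα_i − u_i·Δl_i)·tanφ'] / Σ W_i sinα_i, with Δl_i = b_i / cosα_i.
Slice 1: Δl = 1.6/cos(-12.0°) = 1.636 m; N'_1 = 20·cos(-12.0°) − 2·1.636 = 16.3; c'Δl = 16.52; W sinα = -4.2
Slice 2: Δl = 2.2/cos(-3.0°) = 2.203 m; N'_2 = 84·cos(-3.0°) − 8·2.203 = 66.3; c'Δl = 22.25; W sinα = -4.4
Slice 3: Δl = 2.1/cos7.1° = 2.116 m; N'_3 = 128·cos7.1° − 30·2.116 = 63.5; c'Δl = 21.37; W sinα = 15.8
Slice 4: Δl = 2.4/cos17.9° = 2.522 m; N'_4 = 183·cos17.9° − 15·2.522 = 136.3; c'Δl = 25.47; W sinα = 56.2
Slice 5: Δl = 1.4/cos27.6° = 1.580 m; N'_5 = 115·cos27.6° − 7·1.580 = 90.9; c'Δl = 15.96; W sinα = 53.3
Slice 6: Δl = 1.9/cos36.7° = 2.370 m; N'_6 = 124·cos36.7° − 4·2.370 = 89.9; c'Δl = 23.93; W sinα = 74.1
Slice 7: Δl = 2.2/cos49.9° = 3.415 m; N'_7 = 64·cos49.9° − 2·3.415 = 34.4; c'Δl = 34.50; W sinα = 49.0
Σc'Δl = 160.0 kN/m; ΣN' = 497.6 kN/m; ΣW sinα = 239.9 kN/m
Resisting = 160.0 + 497.6·tan20.2° = 160.0 + 183.1 = 343.1 kN/m
FS = 343.1 / 239.9 = 1.430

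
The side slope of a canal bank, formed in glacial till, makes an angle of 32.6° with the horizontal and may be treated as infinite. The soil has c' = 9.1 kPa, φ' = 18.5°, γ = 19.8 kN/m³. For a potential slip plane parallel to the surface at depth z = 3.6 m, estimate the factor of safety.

For an infinite slope with a slip plane parallel to the surface (no pore pressure): FS = [c' + γz cos²β tanφ'] / [γz sinβ cosβ].
γz = 19.8·3.6 = 71.28 kN/m²
Numerator = 9.1 + 71.28·cos²32.6°·tan18.5° = 9.1 + 71.28·0.7097·0.3346 = 26.027 kPa
Denominator = 71.28·sin32.6°·cos32.6° = 71.28·0.5388·0.8425 = 32.353 kPa
FS = 26.027 / 32.353 = 0.804

FS = 0.80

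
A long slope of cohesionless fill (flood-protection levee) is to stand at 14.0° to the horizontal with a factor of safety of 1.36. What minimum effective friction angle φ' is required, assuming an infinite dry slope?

φ' = 18.7°

FS = tanφ'/tanβ ⇒ tanφ' = FS · tanβ = 1.36 · tan14.0° = 0.3391
φ' = arctan(0.3391) = 18.73°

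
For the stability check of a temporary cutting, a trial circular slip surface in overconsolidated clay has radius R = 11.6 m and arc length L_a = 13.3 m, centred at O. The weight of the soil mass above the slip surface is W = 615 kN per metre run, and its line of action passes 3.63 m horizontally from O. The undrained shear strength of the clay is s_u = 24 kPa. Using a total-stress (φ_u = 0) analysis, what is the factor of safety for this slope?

FS = 1.66

Taking moments about the centre O, the resisting moment is provided by the undrained shear strength acting along the arc:
M_R = s_u·L_a·R = 24·13.30·11.6 = 3702.7 kN·m/m
M_D = W·d = 615·3.63 = 2232.4 kN·m/m
FS = M_R / M_D = 3702.7 / 2232.4 = 1.659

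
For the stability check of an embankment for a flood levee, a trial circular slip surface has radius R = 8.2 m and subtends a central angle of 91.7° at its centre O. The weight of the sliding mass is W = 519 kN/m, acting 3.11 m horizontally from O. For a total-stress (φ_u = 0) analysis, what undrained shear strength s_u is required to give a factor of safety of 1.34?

FS = s_u·L_a·R / (W·d), so s_u = FS·W·d / (L_a·R).
Arc length L_a = R·θ = 8.2·(91.7°·π/180) = 8.2·1.6005 = 13.12 m
s_u = 1.34·519·3.11 / (13.12·8.2) = 2162.9 / 107.62 = 20.10 kPa

s_u = 20.1 kPa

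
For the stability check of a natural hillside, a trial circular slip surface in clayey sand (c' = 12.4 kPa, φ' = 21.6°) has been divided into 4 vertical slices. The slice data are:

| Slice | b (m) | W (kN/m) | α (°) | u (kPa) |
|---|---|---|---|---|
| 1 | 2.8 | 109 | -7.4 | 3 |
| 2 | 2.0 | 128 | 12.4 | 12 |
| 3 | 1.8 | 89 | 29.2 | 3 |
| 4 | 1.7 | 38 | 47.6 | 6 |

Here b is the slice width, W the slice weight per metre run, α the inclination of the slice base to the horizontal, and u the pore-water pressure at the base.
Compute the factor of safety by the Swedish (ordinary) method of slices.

FS = 2.70

Ordinary method of slices: FS = Σ[c'·Δl_i + (W_i cosα_i − u_i·Δl_i)·tanφ'] / Σ W_i sinα_i, with Δl_i = b_i / cosα_i.
Slice 1: Δl = 2.8/cos(-7.4°) = 2.824 m; N'_1 = 109·cos(-7.4°) − 3·2.824 = 99.6; c'Δl = 35.01; W sinα = -14.0
Slice 2: Δl = 2.0/cos12.4° = 2.048 m; N'_2 = 128·cos12.4° − 12·2.048 = 100.4; c'Δl = 25.39; W sinα = 27.5
Slice 3: Δl = 1.8/cos29.2° = 2.062 m; N'_3 = 89·cos29.2° − 3·2.062 = 71.5; c'Δl = 25.57; W sinα = 43.4
Slice 4: Δl = 1.7/cos47.6° = 2.521 m; N'_4 = 38·cos47.6° − 6·2.521 = 10.5; c'Δl = 31.26; W sinα = 28.1
Σc'Δl = 117.2 kN/m; ΣN' = 282.1 kN/m; ΣW sinα = 84.9 kN/m
Resisting = 117.2 + 282.1·tan21.6° = 117.2 + 111.7 = 228.9 kN/m
FS = 228.9 / 84.9 = 2.695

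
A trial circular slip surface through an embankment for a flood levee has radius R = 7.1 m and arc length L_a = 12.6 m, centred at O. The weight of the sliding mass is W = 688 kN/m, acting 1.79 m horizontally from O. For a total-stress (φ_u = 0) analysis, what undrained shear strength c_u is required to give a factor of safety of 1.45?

c_u = 20.0 kPa

FS = c_u·L_a·R / (W·d), so c_u = FS·W·d / (L_a·R).
c_u = 1.45·688·1.79 / (12.60·7.1) = 1785.7 / 89.46 = 19.96 kPa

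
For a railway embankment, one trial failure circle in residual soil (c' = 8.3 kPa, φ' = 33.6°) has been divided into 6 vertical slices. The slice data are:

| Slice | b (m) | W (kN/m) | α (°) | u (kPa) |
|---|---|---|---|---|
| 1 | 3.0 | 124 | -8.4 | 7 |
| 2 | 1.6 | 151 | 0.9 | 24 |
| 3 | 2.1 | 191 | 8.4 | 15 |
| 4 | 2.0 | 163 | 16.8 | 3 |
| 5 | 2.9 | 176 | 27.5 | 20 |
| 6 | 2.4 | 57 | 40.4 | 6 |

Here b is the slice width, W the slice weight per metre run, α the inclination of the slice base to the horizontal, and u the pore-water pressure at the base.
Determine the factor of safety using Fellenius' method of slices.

Ordinary method of slices: FS = Σ[c'·Δl_i + (W_i cosα_i − u_i·Δl_i)·tanφ'] / Σ W_i sinα_i, with Δl_i = b_i / cosα_i.
Slice 1: Δl = 3.0/cos(-8.4°) = 3.033 m; N'_1 = 124·cos(-8.4°) − 7·3.033 = 101.4; c'Δl = 25.17; W sinα = -18.1
Slice 2: Δl = 1.6/cos0.9° = 1.600 m; N'_2 = 151·cos0.9° − 24·1.600 = 112.6; c'Δl = 13.28; W sinα = 2.4
Slice 3: Δl = 2.1/cos8.4° = 2.123 m; N'_3 = 191·cos8.4° − 15·2.123 = 157.1; c'Δl = 17.62; W sinα = 27.9
Slice 4: Δl = 2.0/cos16.8° = 2.089 m; N'_4 = 163·cos16.8° − 3·2.089 = 149.8; c'Δl = 17.34; W sinα = 47.1
Slice 5: Δl = 2.9/cos27.5° = 3.269 m; N'_5 = 176·cos27.5° − 20·3.269 = 90.7; c'Δl = 27.14; W sinα = 81.3
Slice 6: Δl = 2.4/cos40.4° = 3.152 m; N'_6 = 57·cos40.4° − 6·3.152 = 24.5; c'Δl = 26.16; W sinα = 36.9
Σc'Δl = 126.7 kN/m; ΣN' = 636.1 kN/m; ΣW sinα = 177.5 kN/m
Resisting = 126.7 + 636.1·tan33.6° = 126.7 + 422.6 = 549.3 kN/m
FS = 549.3 / 177.5 = 3.095

FS = 3.10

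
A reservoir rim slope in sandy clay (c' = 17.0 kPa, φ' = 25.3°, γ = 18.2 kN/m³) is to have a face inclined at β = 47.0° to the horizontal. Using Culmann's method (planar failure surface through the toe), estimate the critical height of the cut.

Culmann's analysis gives the critical failure plane at α_cr = (β + φ')/2 = (47.0 + 25.3)/2 = 36.1°, and the critical height
H_c = (4c'/γ) · sinβ cosφ' / [1 − cos(β − φ')]
    = (4·17.0/18.2) · sin47.0°·cos25.3° / [1 − cos(21.7°)]
    = 3.736 · 0.7314·0.9041 / [1 − 0.9291]
    = 3.736 · 0.6612 / 0.0709
    = 34.86 m

H_c = 34.86 m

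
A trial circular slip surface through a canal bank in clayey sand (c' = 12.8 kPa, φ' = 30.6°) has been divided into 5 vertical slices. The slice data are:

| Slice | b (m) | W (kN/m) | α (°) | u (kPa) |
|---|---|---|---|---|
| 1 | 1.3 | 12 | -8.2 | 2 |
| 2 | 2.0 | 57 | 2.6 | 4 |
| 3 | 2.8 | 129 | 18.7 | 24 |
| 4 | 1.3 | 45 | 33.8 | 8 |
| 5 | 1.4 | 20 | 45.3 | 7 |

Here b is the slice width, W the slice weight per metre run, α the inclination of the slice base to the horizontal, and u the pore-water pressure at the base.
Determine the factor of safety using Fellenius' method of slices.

FS = 2.52

Ordinary method of slices: FS = Σ[c'·Δl_i + (W_i cosα_i − u_i·Δl_i)·tanφ'] / Σ W_i sinα_i, with Δl_i = b_i / cosα_i.
Slice 1: Δl = 1.3/cos(-8.2°) = 1.313 m; N'_1 = 12·cos(-8.2°) − 2·1.313 = 9.3; c'Δl = 16.81; W sinα = -1.7
Slice 2: Δl = 2.0/cos2.6° = 2.002 m; N'_2 = 57·cos2.6° − 4·2.002 = 48.9; c'Δl = 25.63; W sinα = 2.6
Slice 3: Δl = 2.8/cos18.7° = 2.956 m; N'_3 = 129·cos18.7° − 24·2.956 = 51.2; c'Δl = 37.84; W sinα = 41.4
Slice 4: Δl = 1.3/cos33.8° = 1.564 m; N'_4 = 45·cos33.8° − 8·1.564 = 24.9; c'Δl = 20.02; W sinα = 25.0
Slice 5: Δl = 1.4/cos45.3° = 1.990 m; N'_5 = 20·cos45.3° − 7·1.990 = 0.1; c'Δl = 25.48; W sinα = 14.2
Σc'Δl = 125.8 kN/m; ΣN' = 134.4 kN/m; ΣW sinα = 81.5 kN/m
Resisting = 125.8 + 134.4·tan30.6° = 125.8 + 79.5 = 205.3 kN/m
FS = 205.3 / 81.5 = 2.519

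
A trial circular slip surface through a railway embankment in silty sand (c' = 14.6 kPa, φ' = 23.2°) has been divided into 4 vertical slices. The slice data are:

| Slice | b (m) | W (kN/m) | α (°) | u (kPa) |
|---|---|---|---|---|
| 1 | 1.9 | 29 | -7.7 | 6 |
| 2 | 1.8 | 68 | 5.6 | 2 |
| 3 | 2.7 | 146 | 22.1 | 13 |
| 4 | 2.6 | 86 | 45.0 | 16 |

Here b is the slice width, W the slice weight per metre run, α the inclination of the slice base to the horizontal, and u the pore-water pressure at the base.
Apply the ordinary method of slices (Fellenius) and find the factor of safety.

Ordinary method of slices: FS = Σ[c'·Δl_i + (W_i cosα_i − u_i·Δl_i)·tanφ'] / Σ W_i sinα_i, with Δl_i = b_i / cosα_i.
Slice 1: Δl = 1.9/cos(-7.7°) = 1.917 m; N'_1 = 29·cos(-7.7°) − 6·1.917 = 17.2; c'Δl = 27.99; W sinα = -3.9
Slice 2: Δl = 1.8/cos5.6° = 1.809 m; N'_2 = 68·cos5.6° − 2·1.809 = 64.1; c'Δl = 26.41; W sinα = 6.6
Slice 3: Δl = 2.7/cos22.1° = 2.914 m; N'_3 = 146·cos22.1° − 13·2.914 = 97.4; c'Δl = 42.55; W sinα = 54.9
Slice 4: Δl = 2.6/cos45.0° = 3.677 m; N'_4 = 86·cos45.0° − 16·3.677 = 2.0; c'Δl = 53.68; W sinα = 60.8
Σc'Δl = 150.6 kN/m; ΣN' = 180.7 kN/m; ΣW sinα = 118.5 kN/m
Resisting = 150.6 + 180.7·tan23.2° = 150.6 + 77.4 = 228.1 kN/m
FS = 228.1 / 118.5 = 1.925

FS = 1.92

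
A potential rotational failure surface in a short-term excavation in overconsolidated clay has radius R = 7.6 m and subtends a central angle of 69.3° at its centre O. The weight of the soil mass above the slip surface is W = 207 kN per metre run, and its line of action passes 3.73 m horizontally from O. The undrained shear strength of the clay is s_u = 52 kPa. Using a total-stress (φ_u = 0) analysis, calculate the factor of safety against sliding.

FS = 4.71

Taking moments about the centre O, the resisting moment is provided by the undrained shear strength acting along the arc:
Arc length L_a = R·θ = 7.6·(69.3°·π/180) = 7.6·1.2095 = 9.19 m
M_R = s_u·L_a·R = 52·9.19·7.6 = 3632.8 kN·m/m
M_D = W·d = 207·3.73 = 772.1 kN·m/m
FS = M_R / M_D = 3632.8 / 772.1 = 4.705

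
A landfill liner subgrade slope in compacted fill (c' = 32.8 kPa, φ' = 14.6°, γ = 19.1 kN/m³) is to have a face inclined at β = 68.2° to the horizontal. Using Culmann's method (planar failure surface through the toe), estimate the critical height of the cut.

H_c = 15.18 m

Culmann's analysis gives the critical failure plane at α_cr = (β + φ')/2 = (68.2 + 14.6)/2 = 41.4°, and the critical height
H_c = (4c'/γ) · sinβ cosφ' / [1 − cos(β − φ')]
    = (4·32.8/19.1) · sin68.2°·cos14.6° / [1 − cos(53.6°)]
    = 6.869 · 0.9285·0.9677 / [1 − 0.5934]
    = 6.869 · 0.8985 / 0.4066
    = 15.18 m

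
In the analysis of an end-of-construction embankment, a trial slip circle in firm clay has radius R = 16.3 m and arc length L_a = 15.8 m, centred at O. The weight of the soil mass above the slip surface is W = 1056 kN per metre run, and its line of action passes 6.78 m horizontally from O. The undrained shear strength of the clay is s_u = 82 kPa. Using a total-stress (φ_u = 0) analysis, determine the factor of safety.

Taking moments about the centre O, the resisting moment is provided by the undrained shear strength acting along the arc:
M_R = s_u·L_a·R = 82·15.80·16.3 = 21118.3 kN·m/m
M_D = W·d = 1056·6.78 = 7159.7 kN·m/m
FS = M_R / M_D = 21118.3 / 7159.7 = 2.950

FS = 2.95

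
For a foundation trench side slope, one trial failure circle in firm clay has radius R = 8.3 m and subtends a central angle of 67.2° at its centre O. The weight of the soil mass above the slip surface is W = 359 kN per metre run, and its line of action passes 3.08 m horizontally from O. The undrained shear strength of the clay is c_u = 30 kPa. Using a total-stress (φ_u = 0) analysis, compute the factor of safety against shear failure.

FS = 2.19

Taking moments about the centre O, the resisting moment is provided by the undrained shear strength acting along the arc:
Arc length L_a = R·θ = 8.3·(67.2°·π/180) = 8.3·1.1729 = 9.73 m
M_R = c_u·L_a·R = 30·9.73·8.3 = 2424.0 kN·m/m
M_D = W·d = 359·3.08 = 1105.7 kN·m/m
FS = M_R / M_D = 2424.0 / 1105.7 = 2.192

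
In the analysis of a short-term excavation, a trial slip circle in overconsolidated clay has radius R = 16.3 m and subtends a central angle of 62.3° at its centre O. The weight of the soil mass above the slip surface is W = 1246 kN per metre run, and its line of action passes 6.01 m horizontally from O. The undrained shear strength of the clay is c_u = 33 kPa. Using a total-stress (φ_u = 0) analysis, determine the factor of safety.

FS = 1.27

Taking moments about the centre O, the resisting moment is provided by the undrained shear strength acting along the arc:
Arc length L_a = R·θ = 16.3·(62.3°·π/180) = 16.3·1.0873 = 17.72 m
M_R = c_u·L_a·R = 33·17.72·16.3 = 9533.5 kN·m/m
M_D = W·d = 1246·6.01 = 7488.5 kN·m/m
FS = M_R / M_D = 9533.5 / 7488.5 = 1.273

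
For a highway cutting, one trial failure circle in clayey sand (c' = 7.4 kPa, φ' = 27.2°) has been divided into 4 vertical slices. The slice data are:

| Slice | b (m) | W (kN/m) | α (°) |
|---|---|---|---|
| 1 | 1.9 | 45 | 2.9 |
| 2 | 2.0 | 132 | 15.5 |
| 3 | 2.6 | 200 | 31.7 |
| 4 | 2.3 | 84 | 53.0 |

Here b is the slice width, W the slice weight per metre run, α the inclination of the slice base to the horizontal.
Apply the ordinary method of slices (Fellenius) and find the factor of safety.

FS = 1.35

Ordinary method of slices: FS = Σ[c'·Δl_i + (W_i cosα_i)·tanφ'] / Σ W_i sinα_i, with Δl_i = b_i / cosα_i.
Slice 1: Δl = 1.9/cos2.9° = 1.902 m; N'_1 = 45·cos2.9° = 44.9; c'Δl = 14.08; W sinα = 2.3
Slice 2: Δl = 2.0/cos15.5° = 2.075 m; N'_2 = 132·cos15.5° = 127.2; c'Δl = 15.36; W sinα = 35.3
Slice 3: Δl = 2.6/cos31.7° = 3.056 m; N'_3 = 200·cos31.7° = 170.2; c'Δl = 22.61; W sinα = 105.1
Slice 4: Δl = 2.3/cos53.0° = 3.822 m; N'_4 = 84·cos53.0° = 50.6; c'Δl = 28.28; W sinα = 67.1
Σc'Δl = 80.3 kN/m; ΣN' = 392.9 kN/m; ΣW sinα = 209.7 kN/m
Resisting = 80.3 + 392.9·tan27.2° = 80.3 + 201.9 = 282.2 kN/m
FS = 282.2 / 209.7 = 1.346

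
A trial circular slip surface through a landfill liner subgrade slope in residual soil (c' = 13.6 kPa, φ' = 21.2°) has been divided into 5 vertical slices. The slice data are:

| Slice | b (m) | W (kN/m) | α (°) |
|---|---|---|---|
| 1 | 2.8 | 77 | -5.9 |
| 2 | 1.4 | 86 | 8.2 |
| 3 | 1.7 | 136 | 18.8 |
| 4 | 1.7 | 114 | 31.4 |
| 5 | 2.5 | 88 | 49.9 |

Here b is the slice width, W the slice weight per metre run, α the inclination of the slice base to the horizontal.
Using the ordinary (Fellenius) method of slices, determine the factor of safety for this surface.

FS = 1.91

Ordinary method of slices: FS = Σ[c'·Δl_i + (W_i cosα_i)·tanφ'] / Σ W_i sinα_i, with Δl_i = b_i / cosα_i.
Slice 1: Δl = 2.8/cos(-5.9°) = 2.815 m; N'_1 = 77·cos(-5.9°) = 76.6; c'Δl = 38.28; W sinα = -7.9
Slice 2: Δl = 1.4/cos8.2° = 1.414 m; N'_2 = 86·cos8.2° = 85.1; c'Δl = 19.24; W sinα = 12.3
Slice 3: Δl = 1.7/cos18.8° = 1.796 m; N'_3 = 136·cos18.8° = 128.7; c'Δl = 24.42; W sinα = 43.8
Slice 4: Δl = 1.7/cos31.4° = 1.992 m; N'_4 = 114·cos31.4° = 97.3; c'Δl = 27.09; W sinα = 59.4
Slice 5: Δl = 2.5/cos49.9° = 3.881 m; N'_5 = 88·cos49.9° = 56.7; c'Δl = 52.78; W sinα = 67.3
Σc'Δl = 161.8 kN/m; ΣN' = 444.4 kN/m; ΣW sinα = 174.9 kN/m
Resisting = 161.8 + 444.4·tan21.2° = 161.8 + 172.4 = 334.2 kN/m
FS = 334.2 / 174.9 = 1.911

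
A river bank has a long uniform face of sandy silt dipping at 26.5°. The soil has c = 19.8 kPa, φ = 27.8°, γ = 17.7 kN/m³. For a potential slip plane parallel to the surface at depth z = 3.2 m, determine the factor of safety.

For an infinite slope with a slip plane parallel to the surface (no pore pressure): FS = [c + γz cos²β tanφ] / [γz sinβ cosβ].
γz = 17.7·3.2 = 56.64 kN/m²
Numerator = 19.8 + 56.64·cos²26.5°·tan27.8° = 19.8 + 56.64·0.8009·0.5272 = 43.717 kPa
Denominator = 56.64·sin26.5°·cos26.5° = 56.64·0.4462·0.8949 = 22.617 kPa
FS = 43.717 / 22.617 = 1.933

FS = 1.93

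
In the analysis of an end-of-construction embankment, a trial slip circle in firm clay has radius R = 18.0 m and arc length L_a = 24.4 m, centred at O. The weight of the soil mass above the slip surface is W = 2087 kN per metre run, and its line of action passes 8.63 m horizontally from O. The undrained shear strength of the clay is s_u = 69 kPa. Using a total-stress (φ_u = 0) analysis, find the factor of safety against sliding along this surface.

FS = 1.68

Taking moments about the centre O, the resisting moment is provided by the undrained shear strength acting along the arc:
M_R = s_u·L_a·R = 69·24.40·18.0 = 30304.8 kN·m/m
M_D = W·d = 2087·8.63 = 18010.8 kN·m/m
FS = M_R / M_D = 30304.8 / 18010.8 = 1.683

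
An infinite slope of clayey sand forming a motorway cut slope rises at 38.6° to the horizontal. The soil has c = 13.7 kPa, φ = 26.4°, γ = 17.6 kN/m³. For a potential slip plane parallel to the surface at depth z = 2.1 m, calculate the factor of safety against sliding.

FS = 1.38

For an infinite slope with a slip plane parallel to the surface (no pore pressure): FS = [c + γz cos²β tanφ] / [γz sinβ cosβ].
γz = 17.6·2.1 = 36.96 kN/m²
Numerator = 13.7 + 36.96·cos²38.6°·tan26.4° = 13.7 + 36.96·0.6108·0.4964 = 24.906 kPa
Denominator = 36.96·sin38.6°·cos38.6° = 36.96·0.6239·0.7815 = 18.021 kPa
FS = 24.906 / 18.021 = 1.382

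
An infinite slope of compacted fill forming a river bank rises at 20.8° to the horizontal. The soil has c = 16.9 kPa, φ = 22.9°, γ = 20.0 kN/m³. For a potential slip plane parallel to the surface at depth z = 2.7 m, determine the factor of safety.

For an infinite slope with a slip plane parallel to the surface (no pore pressure): FS = [c + γz cos²β tanφ] / [γz sinβ cosβ].
γz = 20.0·2.7 = 54.00 kN/m²
Numerator = 16.9 + 54.00·cos²20.8°·tan22.9° = 16.9 + 54.00·0.8739·0.4224 = 36.834 kPa
Denominator = 54.00·sin20.8°·cos20.8° = 54.00·0.3551·0.9348 = 17.926 kPa
FS = 36.834 / 17.926 = 2.055

FS = 2.05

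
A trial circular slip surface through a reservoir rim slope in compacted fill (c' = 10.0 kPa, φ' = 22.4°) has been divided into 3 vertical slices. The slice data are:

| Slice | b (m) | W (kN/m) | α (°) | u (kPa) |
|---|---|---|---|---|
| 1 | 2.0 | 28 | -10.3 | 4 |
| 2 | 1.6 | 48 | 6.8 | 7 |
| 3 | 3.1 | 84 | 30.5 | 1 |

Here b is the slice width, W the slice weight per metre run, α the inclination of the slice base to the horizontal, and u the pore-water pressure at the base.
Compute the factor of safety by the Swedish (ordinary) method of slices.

FS = 2.86

Ordinary method of slices: FS = Σ[c'·Δl_i + (W_i cosα_i − u_i·Δl_i)·tanφ'] / Σ W_i sinα_i, with Δl_i = b_i / cosα_i.
Slice 1: Δl = 2.0/cos(-10.3°) = 2.033 m; N'_1 = 28·cos(-10.3°) − 4·2.033 = 19.4; c'Δl = 20.33; W sinα = -5.0
Slice 2: Δl = 1.6/cos6.8° = 1.611 m; N'_2 = 48·cos6.8° − 7·1.611 = 36.4; c'Δl = 16.11; W sinα = 5.7
Slice 3: Δl = 3.1/cos30.5° = 3.598 m; N'_3 = 84·cos30.5° − 1·3.598 = 68.8; c'Δl = 35.98; W sinα = 42.6
Σc'Δl = 72.4 kN/m; ΣN' = 124.6 kN/m; ΣW sinα = 43.3 kN/m
Resisting = 72.4 + 124.6·tan22.4° = 72.4 + 51.3 = 123.8 kN/m
FS = 123.8 / 43.3 = 2.858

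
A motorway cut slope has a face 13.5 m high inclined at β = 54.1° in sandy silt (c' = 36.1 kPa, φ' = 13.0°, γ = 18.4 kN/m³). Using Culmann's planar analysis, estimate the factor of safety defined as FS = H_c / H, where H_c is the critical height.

FS = 1.86

H_c = (4c'/γ) · sinβ cosφ' / [1 − cos(β − φ')]
    = (4·36.1/18.4) · sin54.1°·cos13.0° / [1 − cos41.1°]
    = 7.848 · 0.7893 / 0.2464 = 25.13 m
FS = H_c / H = 25.13 / 13.5 = 1.862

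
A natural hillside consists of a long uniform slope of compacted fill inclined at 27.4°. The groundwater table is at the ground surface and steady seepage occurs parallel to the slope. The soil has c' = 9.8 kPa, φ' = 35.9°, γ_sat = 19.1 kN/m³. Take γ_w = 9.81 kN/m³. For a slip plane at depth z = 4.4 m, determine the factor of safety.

With seepage parallel to the slope and the water table at the surface, the effective normal stress on the slip plane uses the buoyant unit weight γ' = γ_sat − γ_w while the driving shear stress uses γ_sat:
FS = [c' + γ' z cos²β tanφ'] / [γ_sat z sinβ cosβ]
γ' = 19.1 − 9.81 = 9.29 kN/m³
Numerator = 9.8 + 9.29·4.4·cos²27.4°·tan35.9° = 9.8 + 9.29·4.4·0.7882·0.7239 = 33.123 kPa
Denominator = 19.1·4.4·sin27.4°·cos27.4° = 19.1·4.4·0.4602·0.8878 = 34.336 kPa
FS = 33.123 / 34.336 = 0.965

FS = 0.96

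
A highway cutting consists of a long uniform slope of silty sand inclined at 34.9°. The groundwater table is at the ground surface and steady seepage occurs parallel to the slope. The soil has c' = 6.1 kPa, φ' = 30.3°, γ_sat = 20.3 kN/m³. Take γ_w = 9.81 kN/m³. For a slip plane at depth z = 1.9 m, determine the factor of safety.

With seepage parallel to the slope and the water table at the surface, the effective normal stress on the slip plane uses the buoyant unit weight γ' = γ_sat − γ_w while the driving shear stress uses γ_sat:
FS = [c' + γ' z cos²β tanφ'] / [γ_sat z sinβ cosβ]
γ' = 20.3 − 9.81 = 10.49 kN/m³
Numerator = 6.1 + 10.49·1.9·cos²34.9°·tan30.3° = 6.1 + 10.49·1.9·0.6726·0.5844 = 13.934 kPa
Denominator = 20.3·1.9·sin34.9°·cos34.9° = 20.3·1.9·0.5721·0.8202 = 18.099 kPa
FS = 13.934 / 18.099 = 0.770

FS = 0.77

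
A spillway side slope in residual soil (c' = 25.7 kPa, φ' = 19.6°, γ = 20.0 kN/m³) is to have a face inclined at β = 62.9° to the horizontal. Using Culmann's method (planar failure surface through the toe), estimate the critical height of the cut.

H_c = 15.83 m

Culmann's analysis gives the critical failure plane at α_cr = (β + φ')/2 = (62.9 + 19.6)/2 = 41.2°, and the critical height
H_c = (4c'/γ) · sinβ cosφ' / [1 − cos(β − φ')]
    = (4·25.7/20.0) · sin62.9°·cos19.6° / [1 − cos(43.3°)]
    = 5.140 · 0.8902·0.9421 / [1 − 0.7278]
    = 5.140 · 0.8386 / 0.2722
    = 15.83 m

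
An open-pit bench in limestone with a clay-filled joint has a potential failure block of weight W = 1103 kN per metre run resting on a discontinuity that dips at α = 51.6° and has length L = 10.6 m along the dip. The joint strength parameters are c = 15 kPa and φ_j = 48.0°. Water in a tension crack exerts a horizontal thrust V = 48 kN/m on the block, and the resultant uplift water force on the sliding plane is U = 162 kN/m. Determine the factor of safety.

FS = 0.78

Resolving the block weight along and normal to the plane and applying the Mohr–Coulomb strength on the joint:
N' = W cosα − U − V sinα = 1103·cos51.6° − 162 − 48·sin51.6° = 485.5 kN/m
Driving force T = W sinα + V cosα = 1103·sin51.6° + 48·cos51.6° = 894.2 kN/m
Resisting force R = c·L + N'·tanφ_j = 15·10.6 + 485.5·tan48.0° = 159.0 + 539.2 = 698.2 kN/m
FS = R / T = 698.2 / 894.2 = 0.781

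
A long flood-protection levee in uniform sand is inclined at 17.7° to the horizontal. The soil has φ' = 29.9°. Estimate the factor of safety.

FS = 1.80

For a dry cohesionless infinite slope the factor of safety is FS = tanφ' / tanβ.
FS = tan29.9° / tan17.7° = 0.5750 / 0.3191 = 1.802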